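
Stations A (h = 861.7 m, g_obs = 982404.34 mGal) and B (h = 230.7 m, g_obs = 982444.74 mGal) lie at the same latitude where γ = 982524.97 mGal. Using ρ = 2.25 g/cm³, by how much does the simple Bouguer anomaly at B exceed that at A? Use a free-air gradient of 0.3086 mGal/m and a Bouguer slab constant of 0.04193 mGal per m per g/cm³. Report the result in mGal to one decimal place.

Δg_SB(A) = 982404.34 − 982524.97 + 0.3086×861.7 − 0.04193×2.25×861.7 = 64.00 mGal
Δg_SB(B) = 982444.74 − 982524.97 + 0.3086×230.7 − 0.04193×2.25×230.7 = -30.80 mGal
Difference = -30.80 − (64.00) = -94.80 mGal

-94.8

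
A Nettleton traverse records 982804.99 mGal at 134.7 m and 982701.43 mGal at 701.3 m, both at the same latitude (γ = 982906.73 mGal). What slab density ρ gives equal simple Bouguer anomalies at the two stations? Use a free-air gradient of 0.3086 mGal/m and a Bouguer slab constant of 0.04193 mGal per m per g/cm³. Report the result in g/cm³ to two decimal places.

3.00

Δg_obs = 982701.43 − 982804.99 = -103.56 mGal over Δh = 701.3 − 134.7 = 566.6 m
Equal Bouguer anomalies ⇒ Δg_obs + (0.3086 − 0.04193ρ)·Δh = 0
0.3086 − 0.04193ρ = −Δg_obs/Δh = 0.18277
ρ = (0.3086 − 0.18277) / 0.04193 = 3.00 g/cm³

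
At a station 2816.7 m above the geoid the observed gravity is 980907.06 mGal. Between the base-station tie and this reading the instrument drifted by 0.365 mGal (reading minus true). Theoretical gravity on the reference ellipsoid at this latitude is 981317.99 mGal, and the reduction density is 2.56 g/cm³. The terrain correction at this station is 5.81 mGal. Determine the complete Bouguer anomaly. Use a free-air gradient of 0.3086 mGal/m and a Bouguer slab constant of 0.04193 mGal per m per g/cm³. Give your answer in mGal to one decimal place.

161.4

Drift-corrected reading = 980907.06 − (0.365) = 980906.695 mGal
Free-air correction = 0.3086 × 2816.7 = 869.23 mGal
Free-air anomaly = 980906.695 − 981317.99 + (869.23) = 457.935 mGal
Bouguer slab correction = 0.04193 × 2.56 × 2816.7 = 302.35 mGal
Simple Bouguer anomaly = 457.935 − (302.35) = 155.585 mGal
Complete Bouguer anomaly = 155.585 + 5.81 = 161.395 mGal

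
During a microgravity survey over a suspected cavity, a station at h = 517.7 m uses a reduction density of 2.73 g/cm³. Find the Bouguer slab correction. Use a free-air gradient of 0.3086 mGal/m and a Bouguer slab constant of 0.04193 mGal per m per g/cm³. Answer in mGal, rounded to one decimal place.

59.3

Bouguer slab correction = 0.04193 × 2.73 × 517.7 = 59.3 mGal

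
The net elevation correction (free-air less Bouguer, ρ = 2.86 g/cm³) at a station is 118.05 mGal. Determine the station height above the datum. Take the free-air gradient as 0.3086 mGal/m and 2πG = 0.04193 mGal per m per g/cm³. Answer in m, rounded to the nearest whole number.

626

Combined gradient = 0.3086 − 0.04193 × 2.86 = 0.1886802 mGal/m
h = 118.05 / 0.1886802 = 625.66 m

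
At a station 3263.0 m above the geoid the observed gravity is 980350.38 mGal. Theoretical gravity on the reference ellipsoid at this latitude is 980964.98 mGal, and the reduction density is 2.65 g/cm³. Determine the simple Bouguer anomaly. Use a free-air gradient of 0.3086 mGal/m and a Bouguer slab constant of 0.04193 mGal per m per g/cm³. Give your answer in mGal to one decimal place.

29.8

Free-air correction = 0.3086 × 3263.0 = 1006.96 mGal
Free-air anomaly = 980350.38 − 980964.98 + (1006.96) = 392.36 mGal
Bouguer slab correction = 0.04193 × 2.65 × 3263.0 = 362.57 mGal
Simple Bouguer anomaly = 392.36 − (362.57) = 29.79 mGal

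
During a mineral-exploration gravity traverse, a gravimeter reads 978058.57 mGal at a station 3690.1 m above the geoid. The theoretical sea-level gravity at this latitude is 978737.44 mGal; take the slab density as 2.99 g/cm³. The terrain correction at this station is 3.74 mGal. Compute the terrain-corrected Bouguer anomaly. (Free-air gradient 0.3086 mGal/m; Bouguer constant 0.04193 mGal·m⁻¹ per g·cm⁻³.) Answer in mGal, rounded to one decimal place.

1.0

Free-air correction = 0.3086 × 3690.1 = 1138.76 mGal
Free-air anomaly = 978058.57 − 978737.44 + (1138.76) = 459.89 mGal
Bouguer slab correction = 0.04193 × 2.99 × 3690.1 = 462.63 mGal
Simple Bouguer anomaly = 459.89 − (462.63) = -2.74 mGal
Complete Bouguer anomaly = -2.74 + 3.74 = 1.00 mGal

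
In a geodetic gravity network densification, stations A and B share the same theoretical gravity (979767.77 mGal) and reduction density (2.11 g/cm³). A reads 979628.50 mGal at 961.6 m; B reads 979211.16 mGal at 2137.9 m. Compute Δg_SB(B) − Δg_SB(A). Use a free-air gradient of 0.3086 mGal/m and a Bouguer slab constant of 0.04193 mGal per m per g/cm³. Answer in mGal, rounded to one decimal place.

-158.4

Δg_SB(A) = 979628.50 − 979767.77 + 0.3086×961.6 − 0.04193×2.11×961.6 = 72.40 mGal
Δg_SB(B) = 979211.16 − 979767.77 + 0.3086×2137.9 − 0.04193×2.11×2137.9 = -86.00 mGal
Difference = -86.00 − (72.40) = -158.40 mGal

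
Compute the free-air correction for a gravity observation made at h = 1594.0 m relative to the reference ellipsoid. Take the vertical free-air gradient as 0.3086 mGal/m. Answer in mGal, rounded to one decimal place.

Free-air correction = 0.3086 × 1594.0 = 491.9 mGal

491.9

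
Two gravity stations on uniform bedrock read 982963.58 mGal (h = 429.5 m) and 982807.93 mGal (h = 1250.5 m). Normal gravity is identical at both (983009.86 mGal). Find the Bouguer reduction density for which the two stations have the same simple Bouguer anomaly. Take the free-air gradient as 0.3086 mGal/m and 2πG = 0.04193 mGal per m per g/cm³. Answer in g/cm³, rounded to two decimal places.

2.84

Δg_obs = 982807.93 − 982963.58 = -155.65 mGal over Δh = 1250.5 − 429.5 = 821.0 m
Equal Bouguer anomalies ⇒ Δg_obs + (0.3086 − 0.04193ρ)·Δh = 0
0.3086 − 0.04193ρ = −Δg_obs/Δh = 0.18959
ρ = (0.3086 − 0.18959) / 0.04193 = 2.84 g/cm³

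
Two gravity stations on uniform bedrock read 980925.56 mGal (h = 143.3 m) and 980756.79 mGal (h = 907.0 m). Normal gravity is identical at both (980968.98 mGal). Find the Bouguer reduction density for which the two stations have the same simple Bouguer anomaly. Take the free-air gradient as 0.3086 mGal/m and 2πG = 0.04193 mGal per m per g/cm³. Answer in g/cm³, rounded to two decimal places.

Δg_obs = 980756.79 − 980925.56 = -168.77 mGal over Δh = 907.0 − 143.3 = 763.7 m
Equal Bouguer anomalies ⇒ Δg_obs + (0.3086 − 0.04193ρ)·Δh = 0
0.3086 − 0.04193ρ = −Δg_obs/Δh = 0.22099
ρ = (0.3086 − 0.22099) / 0.04193 = 2.09 g/cm³

2.09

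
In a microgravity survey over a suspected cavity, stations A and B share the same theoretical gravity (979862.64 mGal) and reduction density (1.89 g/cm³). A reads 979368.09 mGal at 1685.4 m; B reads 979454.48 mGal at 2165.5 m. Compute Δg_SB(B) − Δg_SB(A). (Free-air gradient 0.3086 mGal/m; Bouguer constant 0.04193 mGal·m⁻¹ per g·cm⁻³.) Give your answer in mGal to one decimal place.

196.5

Δg_SB(A) = 979368.09 − 979862.64 + 0.3086×1685.4 − 0.04193×1.89×1685.4 = -108.00 mGal
Δg_SB(B) = 979454.48 − 979862.64 + 0.3086×2165.5 − 0.04193×1.89×2165.5 = 88.50 mGal
Difference = 88.50 − (-108.00) = 196.50 mGal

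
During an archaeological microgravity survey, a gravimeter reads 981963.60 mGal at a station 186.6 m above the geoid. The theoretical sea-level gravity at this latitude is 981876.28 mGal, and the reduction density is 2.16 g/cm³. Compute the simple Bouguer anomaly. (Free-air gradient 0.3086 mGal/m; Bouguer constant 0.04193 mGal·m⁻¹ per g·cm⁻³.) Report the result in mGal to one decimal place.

128.0

Free-air correction = 0.3086 × 186.6 = 57.58 mGal
Free-air anomaly = 981963.60 − 981876.28 + (57.58) = 144.90 mGal
Bouguer slab correction = 0.04193 × 2.16 × 186.6 = 16.90 mGal
Simple Bouguer anomaly = 144.90 − (16.90) = 128.00 mGal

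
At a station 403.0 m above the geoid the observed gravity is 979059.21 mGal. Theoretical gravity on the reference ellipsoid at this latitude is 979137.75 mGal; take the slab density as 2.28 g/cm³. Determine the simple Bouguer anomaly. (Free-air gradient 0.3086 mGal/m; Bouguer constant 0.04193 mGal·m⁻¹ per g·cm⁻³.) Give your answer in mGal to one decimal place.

Free-air correction = 0.3086 × 403.0 = 124.37 mGal
Free-air anomaly = 979059.21 − 979137.75 + (124.37) = 45.83 mGal
Bouguer slab correction = 0.04193 × 2.28 × 403.0 = 38.53 mGal
Simple Bouguer anomaly = 45.83 − (38.53) = 7.30 mGal

7.3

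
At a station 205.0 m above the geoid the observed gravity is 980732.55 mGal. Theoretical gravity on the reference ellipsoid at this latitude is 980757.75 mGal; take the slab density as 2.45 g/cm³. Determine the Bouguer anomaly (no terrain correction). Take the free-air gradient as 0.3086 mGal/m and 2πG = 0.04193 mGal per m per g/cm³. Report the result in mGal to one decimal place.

Free-air correction = 0.3086 × 205.0 = 63.26 mGal
Free-air anomaly = 980732.55 − 980757.75 + (63.26) = 38.06 mGal
Bouguer slab correction = 0.04193 × 2.45 × 205.0 = 21.06 mGal
Simple Bouguer anomaly = 38.06 − (21.06) = 17.00 mGal

17.0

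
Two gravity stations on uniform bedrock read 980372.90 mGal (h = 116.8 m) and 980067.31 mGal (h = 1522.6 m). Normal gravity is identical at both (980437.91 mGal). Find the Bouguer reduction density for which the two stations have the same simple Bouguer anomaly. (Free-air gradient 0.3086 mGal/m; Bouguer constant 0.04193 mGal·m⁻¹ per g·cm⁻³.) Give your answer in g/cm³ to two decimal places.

2.18

Δg_obs = 980067.31 − 980372.90 = -305.59 mGal over Δh = 1522.6 − 116.8 = 1405.8 m
Equal Bouguer anomalies ⇒ Δg_obs + (0.3086 − 0.04193ρ)·Δh = 0
0.3086 − 0.04193ρ = −Δg_obs/Δh = 0.21738
ρ = (0.3086 − 0.21738) / 0.04193 = 2.18 g/cm³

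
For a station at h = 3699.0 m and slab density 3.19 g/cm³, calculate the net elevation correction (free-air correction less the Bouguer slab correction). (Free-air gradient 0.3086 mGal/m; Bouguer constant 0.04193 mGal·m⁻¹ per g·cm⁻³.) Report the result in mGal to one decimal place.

Combined gradient = 0.3086 − 0.04193 × 3.19 = 0.1748433 mGal/m
Combined elevation correction = 0.1748433 × 3699.0 = 646.7 mGal

646.7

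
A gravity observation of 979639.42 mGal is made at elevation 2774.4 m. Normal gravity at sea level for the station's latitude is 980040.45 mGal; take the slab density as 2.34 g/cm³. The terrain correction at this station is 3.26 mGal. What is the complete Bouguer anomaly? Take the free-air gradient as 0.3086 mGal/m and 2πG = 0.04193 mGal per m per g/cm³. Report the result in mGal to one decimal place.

186.2

Free-air correction = 0.3086 × 2774.4 = 856.18 mGal
Free-air anomaly = 979639.42 − 980040.45 + (856.18) = 455.15 mGal
Bouguer slab correction = 0.04193 × 2.34 × 2774.4 = 272.21 mGal
Simple Bouguer anomaly = 455.15 − (272.21) = 182.94 mGal
Complete Bouguer anomaly = 182.94 + 3.26 = 186.20 mGal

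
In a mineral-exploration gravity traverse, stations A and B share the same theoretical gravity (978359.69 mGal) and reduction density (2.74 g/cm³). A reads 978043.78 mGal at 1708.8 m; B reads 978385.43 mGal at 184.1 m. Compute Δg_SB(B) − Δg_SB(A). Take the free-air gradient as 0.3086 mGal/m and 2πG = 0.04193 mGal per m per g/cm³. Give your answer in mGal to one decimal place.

Δg_SB(A) = 978043.78 − 978359.69 + 0.3086×1708.8 − 0.04193×2.74×1708.8 = 15.10 mGal
Δg_SB(B) = 978385.43 − 978359.69 + 0.3086×184.1 − 0.04193×2.74×184.1 = 61.40 mGal
Difference = 61.40 − (15.10) = 46.30 mGal

46.3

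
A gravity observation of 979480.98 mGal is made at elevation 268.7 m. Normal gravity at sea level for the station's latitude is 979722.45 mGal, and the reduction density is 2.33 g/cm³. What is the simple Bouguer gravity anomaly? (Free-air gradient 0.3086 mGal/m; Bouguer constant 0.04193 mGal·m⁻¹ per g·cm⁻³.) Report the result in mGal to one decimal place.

-184.8

Free-air correction = 0.3086 × 268.7 = 82.92 mGal
Free-air anomaly = 979480.98 − 979722.45 + (82.92) = -158.55 mGal
Bouguer slab correction = 0.04193 × 2.33 × 268.7 = 26.25 mGal
Simple Bouguer anomaly = -158.55 − (26.25) = -184.80 mGal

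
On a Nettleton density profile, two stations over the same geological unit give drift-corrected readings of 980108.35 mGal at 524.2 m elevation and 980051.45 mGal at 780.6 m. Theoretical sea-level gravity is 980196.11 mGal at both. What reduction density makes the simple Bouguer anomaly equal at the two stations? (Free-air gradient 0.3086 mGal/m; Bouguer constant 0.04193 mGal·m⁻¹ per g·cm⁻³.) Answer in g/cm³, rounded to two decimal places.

2.07

Δg_obs = 980051.45 − 980108.35 = -56.90 mGal over Δh = 780.6 − 524.2 = 256.4 m
Equal Bouguer anomalies ⇒ Δg_obs + (0.3086 − 0.04193ρ)·Δh = 0
0.3086 − 0.04193ρ = −Δg_obs/Δh = 0.22192
ρ = (0.3086 − 0.22192) / 0.04193 = 2.07 g/cm³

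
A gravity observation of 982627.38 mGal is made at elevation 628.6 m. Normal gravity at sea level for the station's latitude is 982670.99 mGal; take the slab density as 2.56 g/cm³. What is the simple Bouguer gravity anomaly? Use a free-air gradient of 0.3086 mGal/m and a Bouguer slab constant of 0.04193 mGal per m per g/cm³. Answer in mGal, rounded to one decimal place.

Free-air correction = 0.3086 × 628.6 = 193.99 mGal
Free-air anomaly = 982627.38 − 982670.99 + (193.99) = 150.38 mGal
Bouguer slab correction = 0.04193 × 2.56 × 628.6 = 67.47 mGal
Simple Bouguer anomaly = 150.38 − (67.47) = 82.91 mGal

82.9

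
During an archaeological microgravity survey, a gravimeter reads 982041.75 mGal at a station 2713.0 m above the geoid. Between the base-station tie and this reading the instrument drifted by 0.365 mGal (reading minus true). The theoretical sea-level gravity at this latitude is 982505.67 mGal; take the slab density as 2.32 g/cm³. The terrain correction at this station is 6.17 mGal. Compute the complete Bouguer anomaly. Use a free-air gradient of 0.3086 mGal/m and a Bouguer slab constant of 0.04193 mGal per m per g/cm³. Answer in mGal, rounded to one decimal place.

Drift-corrected reading = 982041.75 − (0.365) = 982041.385 mGal
Free-air correction = 0.3086 × 2713.0 = 837.23 mGal
Free-air anomaly = 982041.385 − 982505.67 + (837.23) = 372.945 mGal
Bouguer slab correction = 0.04193 × 2.32 × 2713.0 = 263.91 mGal
Simple Bouguer anomaly = 372.945 − (263.91) = 109.035 mGal
Complete Bouguer anomaly = 109.035 + 6.17 = 115.205 mGal

115.2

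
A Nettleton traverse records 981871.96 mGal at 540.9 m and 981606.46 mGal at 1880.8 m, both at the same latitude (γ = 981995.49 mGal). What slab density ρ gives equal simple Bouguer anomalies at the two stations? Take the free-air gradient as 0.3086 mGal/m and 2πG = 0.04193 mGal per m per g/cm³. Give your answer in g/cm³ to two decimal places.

Δg_obs = 981606.46 − 981871.96 = -265.50 mGal over Δh = 1880.8 − 540.9 = 1339.9 m
Equal Bouguer anomalies ⇒ Δg_obs + (0.3086 − 0.04193ρ)·Δh = 0
0.3086 − 0.04193ρ = −Δg_obs/Δh = 0.19815
ρ = (0.3086 − 0.19815) / 0.04193 = 2.63 g/cm³

2.63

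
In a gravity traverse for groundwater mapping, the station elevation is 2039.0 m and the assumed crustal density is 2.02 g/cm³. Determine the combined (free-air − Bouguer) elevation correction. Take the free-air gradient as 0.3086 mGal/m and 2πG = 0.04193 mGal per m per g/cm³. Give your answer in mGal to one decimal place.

456.5

Combined gradient = 0.3086 − 0.04193 × 2.02 = 0.2239014 mGal/m
Combined elevation correction = 0.2239014 × 2039.0 = 456.5 mGal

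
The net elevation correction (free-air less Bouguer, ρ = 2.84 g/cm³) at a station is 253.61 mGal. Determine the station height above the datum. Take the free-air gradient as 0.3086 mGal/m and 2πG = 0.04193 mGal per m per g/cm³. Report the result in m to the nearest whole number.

1338

Combined gradient = 0.3086 − 0.04193 × 2.84 = 0.1895188 mGal/m
h = 253.61 / 0.1895188 = 1338.18 m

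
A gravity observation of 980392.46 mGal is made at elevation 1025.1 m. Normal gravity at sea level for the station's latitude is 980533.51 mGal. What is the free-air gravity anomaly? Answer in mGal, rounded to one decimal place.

Free-air correction = 0.3086 × 1025.1 = 316.35 mGal
Free-air anomaly = 980392.46 − 980533.51 + (316.35) = 175.30 mGal

175.3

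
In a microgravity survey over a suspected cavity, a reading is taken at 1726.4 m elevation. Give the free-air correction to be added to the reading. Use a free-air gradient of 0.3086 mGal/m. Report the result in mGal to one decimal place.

Free-air correction = 0.3086 × 1726.4 = 532.8 mGal

532.8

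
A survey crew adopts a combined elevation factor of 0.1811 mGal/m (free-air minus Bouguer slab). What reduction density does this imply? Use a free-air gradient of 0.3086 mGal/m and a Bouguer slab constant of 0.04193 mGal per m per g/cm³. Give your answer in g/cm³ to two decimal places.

3.04

0.1811 = 0.3086 − 0.04193 × ρ
ρ = (0.3086 − 0.1811) / 0.04193 = 3.04 g/cm³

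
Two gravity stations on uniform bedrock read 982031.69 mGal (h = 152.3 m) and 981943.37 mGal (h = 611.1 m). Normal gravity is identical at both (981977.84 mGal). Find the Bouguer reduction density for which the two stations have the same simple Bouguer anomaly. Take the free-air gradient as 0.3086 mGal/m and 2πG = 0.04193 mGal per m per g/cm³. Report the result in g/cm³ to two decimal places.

Δg_obs = 981943.37 − 982031.69 = -88.32 mGal over Δh = 611.1 − 152.3 = 458.8 m
Equal Bouguer anomalies ⇒ Δg_obs + (0.3086 − 0.04193ρ)·Δh = 0
0.3086 − 0.04193ρ = −Δg_obs/Δh = 0.19250
ρ = (0.3086 − 0.19250) / 0.04193 = 2.77 g/cm³

2.77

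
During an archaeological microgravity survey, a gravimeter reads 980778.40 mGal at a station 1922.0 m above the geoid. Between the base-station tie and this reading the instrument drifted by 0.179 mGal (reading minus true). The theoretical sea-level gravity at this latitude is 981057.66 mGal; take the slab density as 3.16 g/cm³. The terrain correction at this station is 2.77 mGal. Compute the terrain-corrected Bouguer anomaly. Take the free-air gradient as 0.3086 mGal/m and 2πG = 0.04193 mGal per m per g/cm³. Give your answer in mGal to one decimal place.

Drift-corrected reading = 980778.40 − (0.179) = 980778.221 mGal
Free-air correction = 0.3086 × 1922.0 = 593.13 mGal
Free-air anomaly = 980778.221 − 981057.66 + (593.13) = 313.691 mGal
Bouguer slab correction = 0.04193 × 3.16 × 1922.0 = 254.66 mGal
Simple Bouguer anomaly = 313.691 − (254.66) = 59.031 mGal
Complete Bouguer anomaly = 59.031 + 2.77 = 61.801 mGal

61.8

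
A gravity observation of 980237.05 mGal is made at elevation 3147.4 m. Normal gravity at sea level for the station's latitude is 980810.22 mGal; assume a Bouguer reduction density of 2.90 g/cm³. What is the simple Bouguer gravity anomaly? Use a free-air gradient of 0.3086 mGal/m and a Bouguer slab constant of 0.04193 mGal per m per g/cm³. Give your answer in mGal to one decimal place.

15.4

Free-air correction = 0.3086 × 3147.4 = 971.29 mGal
Free-air anomaly = 980237.05 − 980810.22 + (971.29) = 398.12 mGal
Bouguer slab correction = 0.04193 × 2.90 × 3147.4 = 382.71 mGal
Simple Bouguer anomaly = 398.12 − (382.71) = 15.41 mGal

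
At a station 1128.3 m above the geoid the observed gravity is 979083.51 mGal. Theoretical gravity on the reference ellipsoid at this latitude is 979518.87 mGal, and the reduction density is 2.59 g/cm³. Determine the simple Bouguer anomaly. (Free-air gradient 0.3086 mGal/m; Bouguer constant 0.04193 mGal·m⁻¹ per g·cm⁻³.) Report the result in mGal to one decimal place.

Free-air correction = 0.3086 × 1128.3 = 348.19 mGal
Free-air anomaly = 979083.51 − 979518.87 + (348.19) = -87.17 mGal
Bouguer slab correction = 0.04193 × 2.59 × 1128.3 = 122.53 mGal
Simple Bouguer anomaly = -87.17 − (122.53) = -209.70 mGal

-209.7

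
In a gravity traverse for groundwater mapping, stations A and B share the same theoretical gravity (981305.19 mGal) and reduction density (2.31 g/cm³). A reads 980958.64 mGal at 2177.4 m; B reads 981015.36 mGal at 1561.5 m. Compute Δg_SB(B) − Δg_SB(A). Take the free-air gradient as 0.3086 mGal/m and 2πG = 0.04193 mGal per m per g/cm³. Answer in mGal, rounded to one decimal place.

Δg_SB(A) = 980958.64 − 981305.19 + 0.3086×2177.4 − 0.04193×2.31×2177.4 = 114.50 mGal
Δg_SB(B) = 981015.36 − 981305.19 + 0.3086×1561.5 − 0.04193×2.31×1561.5 = 40.80 mGal
Difference = 40.80 − (114.50) = -73.70 mGal

-73.7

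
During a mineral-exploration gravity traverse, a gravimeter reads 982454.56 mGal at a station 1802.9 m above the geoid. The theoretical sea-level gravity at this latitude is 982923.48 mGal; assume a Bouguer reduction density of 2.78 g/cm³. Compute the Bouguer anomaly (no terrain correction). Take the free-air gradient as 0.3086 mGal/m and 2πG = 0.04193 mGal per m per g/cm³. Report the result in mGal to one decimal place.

Free-air correction = 0.3086 × 1802.9 = 556.37 mGal
Free-air anomaly = 982454.56 − 982923.48 + (556.37) = 87.45 mGal
Bouguer slab correction = 0.04193 × 2.78 × 1802.9 = 210.16 mGal
Simple Bouguer anomaly = 87.45 − (210.16) = -122.71 mGal

-122.7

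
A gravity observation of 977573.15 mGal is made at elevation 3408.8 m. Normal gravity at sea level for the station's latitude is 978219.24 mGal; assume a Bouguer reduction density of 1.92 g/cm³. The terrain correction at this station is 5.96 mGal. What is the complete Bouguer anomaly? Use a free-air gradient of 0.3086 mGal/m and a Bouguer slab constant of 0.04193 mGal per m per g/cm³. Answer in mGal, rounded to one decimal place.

Free-air correction = 0.3086 × 3408.8 = 1051.96 mGal
Free-air anomaly = 977573.15 − 978219.24 + (1051.96) = 405.87 mGal
Bouguer slab correction = 0.04193 × 1.92 × 3408.8 = 274.43 mGal
Simple Bouguer anomaly = 405.87 − (274.43) = 131.44 mGal
Complete Bouguer anomaly = 131.44 + 5.96 = 137.40 mGal

137.4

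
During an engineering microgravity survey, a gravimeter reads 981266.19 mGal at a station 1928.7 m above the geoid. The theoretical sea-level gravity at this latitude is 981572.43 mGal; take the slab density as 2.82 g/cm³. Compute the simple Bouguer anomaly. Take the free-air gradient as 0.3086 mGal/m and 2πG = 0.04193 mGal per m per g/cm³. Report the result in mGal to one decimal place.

Free-air correction = 0.3086 × 1928.7 = 595.20 mGal
Free-air anomaly = 981266.19 − 981572.43 + (595.20) = 288.96 mGal
Bouguer slab correction = 0.04193 × 2.82 × 1928.7 = 228.05 mGal
Simple Bouguer anomaly = 288.96 − (228.05) = 60.91 mGal

60.9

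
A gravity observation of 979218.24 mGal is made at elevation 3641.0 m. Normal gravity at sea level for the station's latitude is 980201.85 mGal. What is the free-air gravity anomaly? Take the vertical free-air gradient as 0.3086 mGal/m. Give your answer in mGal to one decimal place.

Free-air correction = 0.3086 × 3641.0 = 1123.61 mGal
Free-air anomaly = 979218.24 − 980201.85 + (1123.61) = 140.00 mGal

140.0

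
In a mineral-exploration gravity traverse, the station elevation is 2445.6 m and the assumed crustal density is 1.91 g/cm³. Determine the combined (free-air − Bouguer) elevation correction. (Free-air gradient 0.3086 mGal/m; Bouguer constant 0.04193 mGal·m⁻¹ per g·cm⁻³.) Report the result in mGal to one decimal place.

Combined gradient = 0.3086 − 0.04193 × 1.91 = 0.2285137 mGal/m
Combined elevation correction = 0.2285137 × 2445.6 = 558.9 mGal

558.9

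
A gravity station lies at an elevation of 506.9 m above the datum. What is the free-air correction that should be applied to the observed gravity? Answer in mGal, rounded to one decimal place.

Free-air correction = 0.3086 × 506.9 = 156.4 mGal

156.4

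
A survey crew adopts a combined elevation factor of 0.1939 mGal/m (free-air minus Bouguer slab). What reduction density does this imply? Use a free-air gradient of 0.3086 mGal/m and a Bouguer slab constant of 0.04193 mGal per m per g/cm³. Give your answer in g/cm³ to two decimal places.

2.74

0.1939 = 0.3086 − 0.04193 × ρ
ρ = (0.3086 − 0.1939) / 0.04193 = 2.74 g/cm³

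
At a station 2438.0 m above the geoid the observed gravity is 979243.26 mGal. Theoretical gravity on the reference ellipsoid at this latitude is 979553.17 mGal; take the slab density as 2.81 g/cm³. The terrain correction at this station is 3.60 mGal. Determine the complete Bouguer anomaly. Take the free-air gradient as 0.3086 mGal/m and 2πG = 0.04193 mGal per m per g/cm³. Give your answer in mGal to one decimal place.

158.8

Free-air correction = 0.3086 × 2438.0 = 752.37 mGal
Free-air anomaly = 979243.26 − 979553.17 + (752.37) = 442.46 mGal
Bouguer slab correction = 0.04193 × 2.81 × 2438.0 = 287.25 mGal
Simple Bouguer anomaly = 442.46 − (287.25) = 155.21 mGal
Complete Bouguer anomaly = 155.21 + 3.60 = 158.81 mGal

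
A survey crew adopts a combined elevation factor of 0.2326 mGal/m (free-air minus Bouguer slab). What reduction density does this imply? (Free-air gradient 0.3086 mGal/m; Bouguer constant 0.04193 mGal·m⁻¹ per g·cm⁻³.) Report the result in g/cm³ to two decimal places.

0.2326 = 0.3086 − 0.04193 × ρ
ρ = (0.3086 − 0.2326) / 0.04193 = 1.81 g/cm³

1.81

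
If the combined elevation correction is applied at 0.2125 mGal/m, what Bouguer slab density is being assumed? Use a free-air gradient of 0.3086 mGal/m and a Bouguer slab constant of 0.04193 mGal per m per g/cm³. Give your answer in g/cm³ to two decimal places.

2.29

0.2125 = 0.3086 − 0.04193 × ρ
ρ = (0.3086 − 0.2125) / 0.04193 = 2.29 g/cm³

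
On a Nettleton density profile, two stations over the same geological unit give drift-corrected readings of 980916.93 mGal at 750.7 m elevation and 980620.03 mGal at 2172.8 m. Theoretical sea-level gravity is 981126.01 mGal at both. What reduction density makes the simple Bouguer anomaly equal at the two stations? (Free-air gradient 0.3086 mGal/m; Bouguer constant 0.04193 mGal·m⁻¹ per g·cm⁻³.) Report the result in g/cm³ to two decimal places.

Δg_obs = 980620.03 − 980916.93 = -296.90 mGal over Δh = 2172.8 − 750.7 = 1422.1 m
Equal Bouguer anomalies ⇒ Δg_obs + (0.3086 − 0.04193ρ)·Δh = 0
0.3086 − 0.04193ρ = −Δg_obs/Δh = 0.20878
ρ = (0.3086 − 0.20878) / 0.04193 = 2.38 g/cm³

2.38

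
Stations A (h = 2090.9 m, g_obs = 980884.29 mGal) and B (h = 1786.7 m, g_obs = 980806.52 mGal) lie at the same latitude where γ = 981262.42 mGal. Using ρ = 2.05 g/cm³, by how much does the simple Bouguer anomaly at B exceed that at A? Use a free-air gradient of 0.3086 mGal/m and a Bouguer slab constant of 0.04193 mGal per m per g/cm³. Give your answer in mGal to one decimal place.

Δg_SB(A) = 980884.29 − 981262.42 + 0.3086×2090.9 − 0.04193×2.05×2090.9 = 87.40 mGal
Δg_SB(B) = 980806.52 − 981262.42 + 0.3086×1786.7 − 0.04193×2.05×1786.7 = -58.10 mGal
Difference = -58.10 − (87.40) = -145.50 mGal

-145.5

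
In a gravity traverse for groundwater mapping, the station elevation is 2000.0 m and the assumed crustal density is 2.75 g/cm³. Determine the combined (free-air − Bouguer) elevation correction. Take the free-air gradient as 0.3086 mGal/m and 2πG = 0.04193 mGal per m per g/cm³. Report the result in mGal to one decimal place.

Combined gradient = 0.3086 − 0.04193 × 2.75 = 0.1932925 mGal/m
Combined elevation correction = 0.1932925 × 2000.0 = 386.6 mGal

386.6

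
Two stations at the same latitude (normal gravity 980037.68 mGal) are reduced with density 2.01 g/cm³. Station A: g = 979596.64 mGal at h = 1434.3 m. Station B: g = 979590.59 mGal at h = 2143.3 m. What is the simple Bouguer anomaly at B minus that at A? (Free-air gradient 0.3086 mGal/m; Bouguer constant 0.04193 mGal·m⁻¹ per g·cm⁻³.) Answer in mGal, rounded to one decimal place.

153.0

Δg_SB(A) = 979596.64 − 980037.68 + 0.3086×1434.3 − 0.04193×2.01×1434.3 = -119.30 mGal
Δg_SB(B) = 979590.59 − 980037.68 + 0.3086×2143.3 − 0.04193×2.01×2143.3 = 33.70 mGal
Difference = 33.70 − (-119.30) = 153.00 mGal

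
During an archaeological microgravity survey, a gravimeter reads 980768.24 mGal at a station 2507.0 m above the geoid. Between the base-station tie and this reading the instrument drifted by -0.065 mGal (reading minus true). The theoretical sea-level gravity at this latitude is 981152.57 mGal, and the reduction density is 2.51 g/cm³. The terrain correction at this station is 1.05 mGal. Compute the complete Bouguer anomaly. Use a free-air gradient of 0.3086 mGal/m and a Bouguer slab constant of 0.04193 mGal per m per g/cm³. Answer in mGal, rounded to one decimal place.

126.6

Drift-corrected reading = 980768.24 − (-0.065) = 980768.305 mGal
Free-air correction = 0.3086 × 2507.0 = 773.66 mGal
Free-air anomaly = 980768.305 − 981152.57 + (773.66) = 389.395 mGal
Bouguer slab correction = 0.04193 × 2.51 × 2507.0 = 263.85 mGal
Simple Bouguer anomaly = 389.395 − (263.85) = 125.545 mGal
Complete Bouguer anomaly = 125.545 + 1.05 = 126.595 mGal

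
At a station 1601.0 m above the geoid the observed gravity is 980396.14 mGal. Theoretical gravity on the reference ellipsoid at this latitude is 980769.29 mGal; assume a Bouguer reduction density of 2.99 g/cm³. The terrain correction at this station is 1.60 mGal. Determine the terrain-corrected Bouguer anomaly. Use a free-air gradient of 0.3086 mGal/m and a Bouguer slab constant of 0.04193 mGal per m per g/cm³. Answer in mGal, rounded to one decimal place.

-78.2

Free-air correction = 0.3086 × 1601.0 = 494.07 mGal
Free-air anomaly = 980396.14 − 980769.29 + (494.07) = 120.92 mGal
Bouguer slab correction = 0.04193 × 2.99 × 1601.0 = 200.72 mGal
Simple Bouguer anomaly = 120.92 − (200.72) = -79.80 mGal
Complete Bouguer anomaly = -79.80 + 1.60 = -78.20 mGal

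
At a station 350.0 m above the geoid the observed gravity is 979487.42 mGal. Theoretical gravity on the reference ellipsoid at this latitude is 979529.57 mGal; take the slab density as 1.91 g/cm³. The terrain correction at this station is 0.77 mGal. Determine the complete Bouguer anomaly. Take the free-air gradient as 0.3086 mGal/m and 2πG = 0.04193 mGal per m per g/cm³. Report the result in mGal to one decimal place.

38.6

Free-air correction = 0.3086 × 350.0 = 108.01 mGal
Free-air anomaly = 979487.42 − 979529.57 + (108.01) = 65.86 mGal
Bouguer slab correction = 0.04193 × 1.91 × 350.0 = 28.03 mGal
Simple Bouguer anomaly = 65.86 − (28.03) = 37.83 mGal
Complete Bouguer anomaly = 37.83 + 0.77 = 38.60 mGal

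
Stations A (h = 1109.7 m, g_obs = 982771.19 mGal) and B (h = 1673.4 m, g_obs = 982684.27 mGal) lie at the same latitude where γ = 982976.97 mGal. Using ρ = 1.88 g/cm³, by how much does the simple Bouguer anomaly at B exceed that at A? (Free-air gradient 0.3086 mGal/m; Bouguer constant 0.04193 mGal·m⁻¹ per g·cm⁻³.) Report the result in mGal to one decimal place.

42.6

Δg_SB(A) = 982771.19 − 982976.97 + 0.3086×1109.7 − 0.04193×1.88×1109.7 = 49.20 mGal
Δg_SB(B) = 982684.27 − 982976.97 + 0.3086×1673.4 − 0.04193×1.88×1673.4 = 91.80 mGal
Difference = 91.80 − (49.20) = 42.60 mGal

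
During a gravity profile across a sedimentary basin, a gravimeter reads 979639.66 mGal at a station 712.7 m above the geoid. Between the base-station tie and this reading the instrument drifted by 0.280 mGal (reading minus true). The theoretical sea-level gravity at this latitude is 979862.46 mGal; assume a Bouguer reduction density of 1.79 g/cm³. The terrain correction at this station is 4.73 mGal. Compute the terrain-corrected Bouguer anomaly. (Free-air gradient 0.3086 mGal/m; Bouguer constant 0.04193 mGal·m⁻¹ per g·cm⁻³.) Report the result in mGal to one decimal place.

Drift-corrected reading = 979639.66 − (0.280) = 979639.380 mGal
Free-air correction = 0.3086 × 712.7 = 219.94 mGal
Free-air anomaly = 979639.380 − 979862.46 + (219.94) = -3.140 mGal
Bouguer slab correction = 0.04193 × 1.79 × 712.7 = 53.49 mGal
Simple Bouguer anomaly = -3.140 − (53.49) = -56.630 mGal
Complete Bouguer anomaly = -56.630 + 4.73 = -51.900 mGal

-51.9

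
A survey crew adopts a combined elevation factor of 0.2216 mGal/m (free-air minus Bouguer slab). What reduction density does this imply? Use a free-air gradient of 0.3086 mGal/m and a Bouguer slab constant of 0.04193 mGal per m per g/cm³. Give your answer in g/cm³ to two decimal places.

0.2216 = 0.3086 − 0.04193 × ρ
ρ = (0.3086 − 0.2216) / 0.04193 = 2.07 g/cm³

2.07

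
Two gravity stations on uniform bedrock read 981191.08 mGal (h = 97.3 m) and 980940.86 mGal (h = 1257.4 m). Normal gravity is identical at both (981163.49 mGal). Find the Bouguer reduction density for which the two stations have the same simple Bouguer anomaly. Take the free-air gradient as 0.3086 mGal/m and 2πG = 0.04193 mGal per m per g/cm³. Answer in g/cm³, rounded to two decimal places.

Δg_obs = 980940.86 − 981191.08 = -250.22 mGal over Δh = 1257.4 − 97.3 = 1160.1 m
Equal Bouguer anomalies ⇒ Δg_obs + (0.3086 − 0.04193ρ)·Δh = 0
0.3086 − 0.04193ρ = −Δg_obs/Δh = 0.21569
ρ = (0.3086 − 0.21569) / 0.04193 = 2.22 g/cm³

2.22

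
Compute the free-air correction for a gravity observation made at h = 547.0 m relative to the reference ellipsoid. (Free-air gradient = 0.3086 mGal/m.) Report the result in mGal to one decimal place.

Free-air correction = 0.3086 × 547.0 = 168.8 mGal

168.8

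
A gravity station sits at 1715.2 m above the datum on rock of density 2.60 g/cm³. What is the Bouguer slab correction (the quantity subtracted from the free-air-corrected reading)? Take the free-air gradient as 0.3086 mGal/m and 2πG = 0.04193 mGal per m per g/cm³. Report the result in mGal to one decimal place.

187.0

Bouguer slab correction = 0.04193 × 2.60 × 1715.2 = 187.0 mGal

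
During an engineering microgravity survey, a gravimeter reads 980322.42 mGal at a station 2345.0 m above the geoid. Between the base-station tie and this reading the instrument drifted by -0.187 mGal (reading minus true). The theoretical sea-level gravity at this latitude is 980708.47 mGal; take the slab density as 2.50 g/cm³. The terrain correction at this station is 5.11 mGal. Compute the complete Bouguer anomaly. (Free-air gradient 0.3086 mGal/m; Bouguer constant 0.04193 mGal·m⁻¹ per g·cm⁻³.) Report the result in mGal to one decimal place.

Drift-corrected reading = 980322.42 − (-0.187) = 980322.607 mGal
Free-air correction = 0.3086 × 2345.0 = 723.67 mGal
Free-air anomaly = 980322.607 − 980708.47 + (723.67) = 337.807 mGal
Bouguer slab correction = 0.04193 × 2.50 × 2345.0 = 245.81 mGal
Simple Bouguer anomaly = 337.807 − (245.81) = 91.997 mGal
Complete Bouguer anomaly = 91.997 + 5.11 = 97.107 mGal

97.1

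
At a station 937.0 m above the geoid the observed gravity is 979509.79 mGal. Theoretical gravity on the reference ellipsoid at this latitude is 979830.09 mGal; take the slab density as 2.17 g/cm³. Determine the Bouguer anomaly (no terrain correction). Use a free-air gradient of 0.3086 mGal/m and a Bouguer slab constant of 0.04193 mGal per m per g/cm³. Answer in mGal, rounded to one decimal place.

-116.4

Free-air correction = 0.3086 × 937.0 = 289.16 mGal
Free-air anomaly = 979509.79 − 979830.09 + (289.16) = -31.14 mGal
Bouguer slab correction = 0.04193 × 2.17 × 937.0 = 85.26 mGal
Simple Bouguer anomaly = -31.14 − (85.26) = -116.40 mGal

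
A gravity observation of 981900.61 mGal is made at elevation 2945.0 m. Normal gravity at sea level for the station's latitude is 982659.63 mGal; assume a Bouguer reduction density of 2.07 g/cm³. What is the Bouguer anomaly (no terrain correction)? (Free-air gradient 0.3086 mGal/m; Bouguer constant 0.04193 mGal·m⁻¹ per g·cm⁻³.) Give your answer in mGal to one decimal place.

-105.8

Free-air correction = 0.3086 × 2945.0 = 908.83 mGal
Free-air anomaly = 981900.61 − 982659.63 + (908.83) = 149.81 mGal
Bouguer slab correction = 0.04193 × 2.07 × 2945.0 = 255.61 mGal
Simple Bouguer anomaly = 149.81 − (255.61) = -105.80 mGal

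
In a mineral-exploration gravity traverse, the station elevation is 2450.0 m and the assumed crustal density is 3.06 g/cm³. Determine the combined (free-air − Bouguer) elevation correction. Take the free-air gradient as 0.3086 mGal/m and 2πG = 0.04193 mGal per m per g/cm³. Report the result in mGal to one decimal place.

441.7

Combined gradient = 0.3086 − 0.04193 × 3.06 = 0.1802942 mGal/m
Combined elevation correction = 0.1802942 × 2450.0 = 441.7 mGal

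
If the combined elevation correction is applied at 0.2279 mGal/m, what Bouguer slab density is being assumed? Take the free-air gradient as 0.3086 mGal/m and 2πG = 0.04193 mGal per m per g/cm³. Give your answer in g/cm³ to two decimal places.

1.92

0.2279 = 0.3086 − 0.04193 × ρ
ρ = (0.3086 − 0.2279) / 0.04193 = 1.92 g/cm³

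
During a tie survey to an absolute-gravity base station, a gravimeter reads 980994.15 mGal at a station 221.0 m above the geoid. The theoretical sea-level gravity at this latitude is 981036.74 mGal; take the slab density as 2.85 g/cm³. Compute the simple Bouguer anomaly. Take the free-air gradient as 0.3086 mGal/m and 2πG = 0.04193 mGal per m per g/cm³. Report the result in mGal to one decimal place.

-0.8

Free-air correction = 0.3086 × 221.0 = 68.20 mGal
Free-air anomaly = 980994.15 − 981036.74 + (68.20) = 25.61 mGal
Bouguer slab correction = 0.04193 × 2.85 × 221.0 = 26.41 mGal
Simple Bouguer anomaly = 25.61 − (26.41) = -0.80 mGal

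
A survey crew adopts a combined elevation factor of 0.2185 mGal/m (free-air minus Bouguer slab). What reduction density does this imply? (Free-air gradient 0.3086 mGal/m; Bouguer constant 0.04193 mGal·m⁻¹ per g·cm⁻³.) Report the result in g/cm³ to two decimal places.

2.15

0.2185 = 0.3086 − 0.04193 × ρ
ρ = (0.3086 − 0.2185) / 0.04193 = 2.15 g/cm³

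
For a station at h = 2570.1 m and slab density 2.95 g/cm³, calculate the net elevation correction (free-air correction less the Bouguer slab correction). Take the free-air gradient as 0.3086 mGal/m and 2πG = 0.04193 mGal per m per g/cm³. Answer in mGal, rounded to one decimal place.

Combined gradient = 0.3086 − 0.04193 × 2.95 = 0.1849065 mGal/m
Combined elevation correction = 0.1849065 × 2570.1 = 475.2 mGal

475.2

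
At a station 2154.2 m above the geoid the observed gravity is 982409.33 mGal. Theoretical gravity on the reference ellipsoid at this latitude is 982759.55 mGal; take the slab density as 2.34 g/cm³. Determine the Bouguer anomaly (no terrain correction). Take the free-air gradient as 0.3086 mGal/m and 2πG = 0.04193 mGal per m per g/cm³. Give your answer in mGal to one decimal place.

Free-air correction = 0.3086 × 2154.2 = 664.79 mGal
Free-air anomaly = 982409.33 − 982759.55 + (664.79) = 314.57 mGal
Bouguer slab correction = 0.04193 × 2.34 × 2154.2 = 211.36 mGal
Simple Bouguer anomaly = 314.57 − (211.36) = 103.21 mGal

103.2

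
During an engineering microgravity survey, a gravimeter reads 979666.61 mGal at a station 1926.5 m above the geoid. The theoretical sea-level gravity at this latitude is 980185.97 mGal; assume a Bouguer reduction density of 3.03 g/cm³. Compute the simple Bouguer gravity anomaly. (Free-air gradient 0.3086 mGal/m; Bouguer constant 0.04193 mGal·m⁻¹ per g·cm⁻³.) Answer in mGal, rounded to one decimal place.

Free-air correction = 0.3086 × 1926.5 = 594.52 mGal
Free-air anomaly = 979666.61 − 980185.97 + (594.52) = 75.16 mGal
Bouguer slab correction = 0.04193 × 3.03 × 1926.5 = 244.76 mGal
Simple Bouguer anomaly = 75.16 − (244.76) = -169.60 mGal

-169.6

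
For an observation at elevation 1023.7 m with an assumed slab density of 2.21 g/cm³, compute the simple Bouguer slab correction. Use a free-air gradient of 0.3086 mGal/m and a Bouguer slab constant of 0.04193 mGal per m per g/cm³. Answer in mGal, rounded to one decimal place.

94.9

Bouguer slab correction = 0.04193 × 2.21 × 1023.7 = 94.9 mGal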